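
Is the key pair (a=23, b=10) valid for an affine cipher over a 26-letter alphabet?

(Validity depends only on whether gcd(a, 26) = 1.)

Step 1: Compute gcd(23, 26).
Step 2: gcd(23, 26) = 1.
Since gcd = 1, 23 is coprime with 26, so it is a valid key.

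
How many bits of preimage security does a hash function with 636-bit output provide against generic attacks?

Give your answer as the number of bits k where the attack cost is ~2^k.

Step 1: The hash has a 636-bit output.
Step 2: Preimage resistance means: given a digest h(x), it should be infeasible to find any input that hashes to it.
With a 636-bit output there are 2^636 possible digests, so a generic brute-force preimage search costs about 2^636 evaluations.
Step 3: Security level = 636 bits.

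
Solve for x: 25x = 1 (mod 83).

Step 1: We need x such that 25 * x = 1 (mod 83).
Step 2: Using the extended Euclidean algorithm or trial:
  25 * 10 = 250 = 3 * 83 + 1.
Step 3: Since 250 mod 83 = 1, the inverse is x = 10.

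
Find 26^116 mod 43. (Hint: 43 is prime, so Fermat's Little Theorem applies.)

Step 1: Since 43 is prime, by Fermat's Little Theorem: 26^42 = 1 (mod 43).
Step 2: Reduce exponent: 116 mod 42 = 32.
Step 3: So 26^116 = 26^32 (mod 43).
Step 4: 26^32 mod 43 = 24.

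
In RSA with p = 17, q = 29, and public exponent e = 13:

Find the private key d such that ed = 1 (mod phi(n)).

Step 1: n = 17 * 29 = 493.
Step 2: phi(n) = 16 * 28 = 448.
Step 3: Find d such that 13 * d = 1 (mod 448).
Step 4: d = 13^(-1) mod 448 = 69.
Verification: 13 * 69 = 897 = 2 * 448 + 1.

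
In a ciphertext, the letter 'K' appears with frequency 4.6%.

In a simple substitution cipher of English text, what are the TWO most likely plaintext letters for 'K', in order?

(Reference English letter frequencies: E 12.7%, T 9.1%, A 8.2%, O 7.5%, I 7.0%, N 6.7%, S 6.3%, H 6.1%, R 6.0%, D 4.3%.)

Step 1: Observed frequency of 'K' is 4.6%.
Step 2: Compute distances to each reference frequency and sort:
  D (4.3%): difference = 0.3% <-- BEST
  R (6.0%): difference = 1.4% <-- RUNNER-UP
  H (6.1%): difference = 1.5%
  S (6.3%): difference = 1.7%
  N (6.7%): difference = 2.1%
Step 3: Most likely is 'D' (4.3%, diff 0.3%); second most likely is 'R' (6.0%, diff 1.4%).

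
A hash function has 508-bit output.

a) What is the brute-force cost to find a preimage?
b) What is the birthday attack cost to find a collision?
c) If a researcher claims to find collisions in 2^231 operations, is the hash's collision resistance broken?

Step 1: Preimage resistance requires brute-force of 2^508 operations.
Step 2: Collision resistance (birthday bound) = 2^(508/2) = 2^254.
Step 3: The claimed attack costs 2^231 operations.
Step 4: Since 2^231 < 2^254, the claimed attack beats the generic birthday bound, so collision resistance is broken.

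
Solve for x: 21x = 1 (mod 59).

Step 1: We need x such that 21 * x = 1 (mod 59).
Step 2: Using the extended Euclidean algorithm or trial:
  21 * 45 = 945 = 16 * 59 + 1.
Step 3: Since 945 mod 59 = 1, the inverse is x = 45.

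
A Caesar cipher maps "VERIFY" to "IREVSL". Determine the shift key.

Step 1: Compare first letters: V (position 21) -> I (position 8).
Step 2: Shift = (8 - 21) mod 26 = 13.
The shift value is 13.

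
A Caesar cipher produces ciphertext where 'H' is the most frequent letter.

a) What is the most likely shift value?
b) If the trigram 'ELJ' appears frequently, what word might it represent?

Step 1: In English, 'E' is the most frequent letter (12.7%).
Step 2: The most frequent ciphertext letter is 'H' (position 7).
Step 3: Shift = (7 - 4) mod 26 = 3.
Step 4: Decrypt 'ELJ' by shifting back 3:
  E -> B
  L -> I
  J -> G
Step 5: 'ELJ' decrypts to 'BIG'.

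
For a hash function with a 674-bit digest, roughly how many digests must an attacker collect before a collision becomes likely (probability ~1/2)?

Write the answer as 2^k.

Step 1: The birthday paradox gives collision probability ~50% after sqrt(2^n) = 2^(n/2) hashes.
Step 2: For 674-bit output: 2^(674/2) = 2^337.
Step 3: Approximately 2^337 hash computations needed.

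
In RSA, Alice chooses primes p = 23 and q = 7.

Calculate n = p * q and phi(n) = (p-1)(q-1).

Step 1: n = p * q = 23 * 7 = 161.
Step 2: phi(n) = (p-1)(q-1) = 22 * 6 = 132.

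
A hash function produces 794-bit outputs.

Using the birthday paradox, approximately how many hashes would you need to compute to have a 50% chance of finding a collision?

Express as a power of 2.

Step 1: The birthday paradox gives collision probability ~50% after sqrt(2^n) = 2^(n/2) hashes.
Step 2: For 794-bit output: 2^(794/2) = 2^397.
Step 3: Approximately 2^397 hash computations needed.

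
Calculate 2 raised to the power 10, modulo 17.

Step 1: Compute 2^10 mod 17 step by step, reducing modulo 17 at each step.
  2^1 mod 17 = 2
  2^2 mod 17 = (2 * 2) mod 17 = 4
  2^3 mod 17 = (4 * 2) mod 17 = 8
  2^4 mod 17 = (8 * 2) mod 17 = 16
  2^5 mod 17 = (16 * 2) mod 17 = 15
  2^6 mod 17 = (15 * 2) mod 17 = 13
  2^7 mod 17 = (13 * 2) mod 17 = 9
  2^8 mod 17 = (9 * 2) mod 17 = 1
  2^9 mod 17 = (1 * 2) mod 17 = 2
  2^10 mod 17 = (2 * 2) mod 17 = 4
Step 2: Result = 4.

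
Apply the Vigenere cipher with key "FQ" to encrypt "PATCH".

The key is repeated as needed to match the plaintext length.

Step 1: Repeat key to match plaintext length:
  Plaintext: PATCH
  Key:       FQFQF
Step 2: Encrypt each letter:
  P(15) + F(5) = (15+5) mod 26 = 20 = U
  A(0) + Q(16) = (0+16) mod 26 = 16 = Q
  T(19) + F(5) = (19+5) mod 26 = 24 = Y
  C(2) + Q(16) = (2+16) mod 26 = 18 = S
  H(7) + F(5) = (7+5) mod 26 = 12 = M
Ciphertext: UQYSM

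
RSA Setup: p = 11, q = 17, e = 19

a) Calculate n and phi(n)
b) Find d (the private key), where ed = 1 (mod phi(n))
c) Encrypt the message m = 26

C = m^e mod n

Step 1: n = 11 * 17 = 187.
Step 2: phi(n) = (11-1)(17-1) = 10 * 16 = 160.
Step 3: Find d = 19^(-1) mod 160 = 59.
  Verify: 19 * 59 = 1121 = 1 (mod 160).
Step 4: C = 26^19 mod 187 = 168.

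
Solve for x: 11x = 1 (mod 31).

Step 1: We need x such that 11 * x = 1 (mod 31).
Step 2: Using the extended Euclidean algorithm or trial:
  11 * 17 = 187 = 6 * 31 + 1.
Step 3: Since 187 mod 31 = 1, the inverse is x = 17.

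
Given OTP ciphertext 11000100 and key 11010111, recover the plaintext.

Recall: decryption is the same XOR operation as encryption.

Step 1: XOR ciphertext with key:
  Ciphertext: 11000100
  Key:        11010111
  XOR:        00010011
Step 2: Plaintext = 00010011 = 19 in decimal.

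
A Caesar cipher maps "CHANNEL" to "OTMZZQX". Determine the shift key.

Step 1: Compare first letters: C (position 2) -> O (position 14).
Step 2: Shift = (14 - 2) mod 26 = 12.
The shift value is 12.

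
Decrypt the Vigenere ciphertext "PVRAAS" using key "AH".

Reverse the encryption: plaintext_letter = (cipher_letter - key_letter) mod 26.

Step 1: Extend key: AHAHAH
Step 2: Decrypt each letter (c - k) mod 26:
  P(15) - A(0) = (15-0) mod 26 = 15 = P
  V(21) - H(7) = (21-7) mod 26 = 14 = O
  R(17) - A(0) = (17-0) mod 26 = 17 = R
  A(0) - H(7) = (0-7) mod 26 = 19 = T
  A(0) - A(0) = (0-0) mod 26 = 0 = A
  S(18) - H(7) = (18-7) mod 26 = 11 = L
Plaintext: PORTAL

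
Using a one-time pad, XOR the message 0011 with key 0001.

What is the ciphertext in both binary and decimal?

Step 1: Write out the XOR operation bit by bit:
  Message: 0011
  Key:     0001
  XOR:     0010
Step 2: Convert to decimal: 0010 = 2.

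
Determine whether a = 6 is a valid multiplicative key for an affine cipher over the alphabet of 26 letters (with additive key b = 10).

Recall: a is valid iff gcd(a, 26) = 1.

Step 1: Compute gcd(6, 26).
Step 2: gcd(6, 26) = 2.
Since gcd = 2 != 1, 6 shares a common factor with 26, so it cannot be used.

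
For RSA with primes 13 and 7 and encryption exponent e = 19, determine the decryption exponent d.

Step 1: n = 13 * 7 = 91.
Step 2: phi(n) = 12 * 6 = 72.
Step 3: Find d such that 19 * d = 1 (mod 72).
Step 4: d = 19^(-1) mod 72 = 19.
Verification: 19 * 19 = 361 = 5 * 72 + 1.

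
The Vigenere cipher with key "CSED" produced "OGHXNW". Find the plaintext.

Step 1: Extend key: CSEDCS
Step 2: Decrypt each letter (c - k) mod 26:
  O(14) - C(2) = (14-2) mod 26 = 12 = M
  G(6) - S(18) = (6-18) mod 26 = 14 = O
  H(7) - E(4) = (7-4) mod 26 = 3 = D
  X(23) - D(3) = (23-3) mod 26 = 20 = U
  N(13) - C(2) = (13-2) mod 26 = 11 = L
  W(22) - S(18) = (22-18) mod 26 = 4 = E
Plaintext: MODULE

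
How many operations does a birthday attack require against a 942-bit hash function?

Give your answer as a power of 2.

Step 1: The birthday paradox gives collision probability ~50% after sqrt(2^n) = 2^(n/2) hashes.
Step 2: For 942-bit output: 2^(942/2) = 2^471.
Step 3: Approximately 2^471 hash computations needed.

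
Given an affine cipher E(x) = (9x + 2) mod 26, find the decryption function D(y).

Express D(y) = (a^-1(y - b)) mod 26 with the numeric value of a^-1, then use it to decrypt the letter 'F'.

Step 1: Find a^-1, the modular inverse of 9 mod 26.
Step 2: We need 9 * a^-1 = 1 (mod 26).
Step 3: 9 * 3 = 27 = 1 * 26 + 1, so a^-1 = 3.
Step 4: D(y) = 3(y - 2) mod 26.
Step 5: Apply to 'F' (y = 5): D(5) = 3 * (5 - 2) mod 26 = 3 * 3 mod 26 = 9 -> 'J'.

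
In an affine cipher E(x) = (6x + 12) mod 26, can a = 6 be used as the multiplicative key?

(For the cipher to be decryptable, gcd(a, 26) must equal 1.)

Step 1: Compute gcd(6, 26).
Step 2: gcd(6, 26) = 2.
Since gcd = 2 != 1, 6 shares a common factor with 26, so it cannot be used.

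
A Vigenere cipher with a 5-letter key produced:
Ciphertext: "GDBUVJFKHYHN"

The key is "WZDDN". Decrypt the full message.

Step 1: Key 'WZDDN' has length 5. Extended key: WZDDNWZDDNWZ
Step 2: Decrypt each position:
  G(6) - W(22) = 10 = K
  D(3) - Z(25) = 4 = E
  B(1) - D(3) = 24 = Y
  U(20) - D(3) = 17 = R
  V(21) - N(13) = 8 = I
  J(9) - W(22) = 13 = N
  F(5) - Z(25) = 6 = G
  K(10) - D(3) = 7 = H
  H(7) - D(3) = 4 = E
  Y(24) - N(13) = 11 = L
  H(7) - W(22) = 11 = L
  N(13) - Z(25) = 14 = O
Plaintext: KEYRINGHELLO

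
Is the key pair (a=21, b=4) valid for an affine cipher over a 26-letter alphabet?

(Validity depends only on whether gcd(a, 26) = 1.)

Step 1: Compute gcd(21, 26).
Step 2: gcd(21, 26) = 1.
Since gcd = 1, 21 is coprime with 26, so it is a valid key.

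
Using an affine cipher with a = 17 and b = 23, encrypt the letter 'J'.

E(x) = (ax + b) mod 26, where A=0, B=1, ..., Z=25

Step 1: Convert 'J' to number: x = 9.
Step 2: E(9) = (17 * 9 + 23) mod 26 = 176 mod 26 = 20.
Step 3: Convert 20 back to letter: U.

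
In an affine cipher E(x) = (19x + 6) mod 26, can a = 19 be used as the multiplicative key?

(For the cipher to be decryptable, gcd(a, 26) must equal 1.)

Step 1: Compute gcd(19, 26).
Step 2: gcd(19, 26) = 1.
Since gcd = 1, 19 is coprime with 26, so it is a valid key.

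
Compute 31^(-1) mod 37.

Step 1: We need x such that 31 * x = 1 (mod 37).
Step 2: Using the extended Euclidean algorithm or trial:
  31 * 6 = 186 = 5 * 37 + 1.
Step 3: Since 186 mod 37 = 1, the inverse is x = 6.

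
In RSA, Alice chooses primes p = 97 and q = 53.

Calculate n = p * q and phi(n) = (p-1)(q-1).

Step 1: n = p * q = 97 * 53 = 5141.
Step 2: phi(n) = (p-1)(q-1) = 96 * 52 = 4992.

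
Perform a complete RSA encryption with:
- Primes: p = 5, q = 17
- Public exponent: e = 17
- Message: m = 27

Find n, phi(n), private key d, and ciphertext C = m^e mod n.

Step 1: n = 5 * 17 = 85.
Step 2: phi(n) = (5-1)(17-1) = 4 * 16 = 64.
Step 3: Find d = 17^(-1) mod 64 = 49.
  Verify: 17 * 49 = 833 = 1 (mod 64).
Step 4: C = 27^17 mod 85 = 27.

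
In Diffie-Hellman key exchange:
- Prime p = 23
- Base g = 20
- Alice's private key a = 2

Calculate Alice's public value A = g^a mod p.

Step 1: A = g^a mod p = 20^2 mod 23.
  20^1 mod 23 = 20
  20^2 mod 23 = (20 * 20) mod 23 = 9
Result: A = 9.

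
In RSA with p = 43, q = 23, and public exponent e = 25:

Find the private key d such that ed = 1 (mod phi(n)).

Step 1: n = 43 * 23 = 989.
Step 2: phi(n) = 42 * 22 = 924.
Step 3: Find d such that 25 * d = 1 (mod 924).
Step 4: d = 25^(-1) mod 924 = 37.
Verification: 25 * 37 = 925 = 1 * 924 + 1.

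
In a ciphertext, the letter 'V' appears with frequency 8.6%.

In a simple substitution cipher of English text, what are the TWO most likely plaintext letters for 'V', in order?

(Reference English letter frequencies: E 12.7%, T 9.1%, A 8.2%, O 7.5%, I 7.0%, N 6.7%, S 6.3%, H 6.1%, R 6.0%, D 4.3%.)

Step 1: Observed frequency of 'V' is 8.6%.
Step 2: Compute distances to each reference frequency and sort:
  A (8.2%): difference = 0.4% <-- BEST
  T (9.1%): difference = 0.5% <-- RUNNER-UP
  O (7.5%): difference = 1.1%
  I (7.0%): difference = 1.6%
  N (6.7%): difference = 1.9%
Step 3: Most likely is 'A' (8.2%, diff 0.4%); second most likely is 'T' (9.1%, diff 0.5%).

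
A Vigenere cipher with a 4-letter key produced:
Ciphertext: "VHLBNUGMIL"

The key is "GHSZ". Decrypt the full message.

Step 1: Key 'GHSZ' has length 4. Extended key: GHSZGHSZGH
Step 2: Decrypt each position:
  V(21) - G(6) = 15 = P
  H(7) - H(7) = 0 = A
  L(11) - S(18) = 19 = T
  B(1) - Z(25) = 2 = C
  N(13) - G(6) = 7 = H
  U(20) - H(7) = 13 = N
  G(6) - S(18) = 14 = O
  M(12) - Z(25) = 13 = N
  I(8) - G(6) = 2 = C
  L(11) - H(7) = 4 = E
Plaintext: PATCHNONCE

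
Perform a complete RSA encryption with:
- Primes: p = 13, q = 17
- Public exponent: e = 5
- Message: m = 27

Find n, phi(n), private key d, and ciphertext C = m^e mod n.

Step 1: n = 13 * 17 = 221.
Step 2: phi(n) = (13-1)(17-1) = 12 * 16 = 192.
Step 3: Find d = 5^(-1) mod 192 = 77.
  Verify: 5 * 77 = 385 = 1 (mod 192).
Step 4: C = 27^5 mod 221 = 40.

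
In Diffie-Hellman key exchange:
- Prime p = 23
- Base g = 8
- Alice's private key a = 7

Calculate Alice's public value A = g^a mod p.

Step 1: A = g^a mod p = 8^7 mod 23.
  8^1 mod 23 = 8
  8^2 mod 23 = (8 * 8) mod 23 = 18
  8^3 mod 23 = (18 * 8) mod 23 = 6
  8^4 mod 23 = (6 * 8) mod 23 = 2
  8^5 mod 23 = (2 * 8) mod 23 = 16
  8^6 mod 23 = (16 * 8) mod 23 = 13
  8^7 mod 23 = (13 * 8) mod 23 = 12
Result: A = 12.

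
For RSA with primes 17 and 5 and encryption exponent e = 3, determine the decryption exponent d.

Step 1: n = 17 * 5 = 85.
Step 2: phi(n) = 16 * 4 = 64.
Step 3: Find d such that 3 * d = 1 (mod 64).
Step 4: d = 3^(-1) mod 64 = 43.
Verification: 3 * 43 = 129 = 2 * 64 + 1.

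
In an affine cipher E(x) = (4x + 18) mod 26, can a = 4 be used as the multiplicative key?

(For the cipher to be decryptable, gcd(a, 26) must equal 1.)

Step 1: Compute gcd(4, 26).
Step 2: gcd(4, 26) = 2.
Since gcd = 2 != 1, 4 shares a common factor with 26, so it cannot be used.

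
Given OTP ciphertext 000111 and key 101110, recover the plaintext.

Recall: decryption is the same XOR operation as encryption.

Step 1: XOR ciphertext with key:
  Ciphertext: 000111
  Key:        101110
  XOR:        101001
Step 2: Plaintext = 101001 = 41 in decimal.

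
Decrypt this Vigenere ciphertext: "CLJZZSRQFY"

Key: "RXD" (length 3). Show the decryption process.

Step 1: Key 'RXD' has length 3. Extended key: RXDRXDRXDR
Step 2: Decrypt each position:
  C(2) - R(17) = 11 = L
  L(11) - X(23) = 14 = O
  J(9) - D(3) = 6 = G
  Z(25) - R(17) = 8 = I
  Z(25) - X(23) = 2 = C
  S(18) - D(3) = 15 = P
  R(17) - R(17) = 0 = A
  Q(16) - X(23) = 19 = T
  F(5) - D(3) = 2 = C
  Y(24) - R(17) = 7 = H
Plaintext: LOGICPATCH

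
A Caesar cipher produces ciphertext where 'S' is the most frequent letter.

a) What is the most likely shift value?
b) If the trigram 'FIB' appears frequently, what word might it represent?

Step 1: In English, 'E' is the most frequent letter (12.7%).
Step 2: The most frequent ciphertext letter is 'S' (position 18).
Step 3: Shift = (18 - 4) mod 26 = 14.
Step 4: Decrypt 'FIB' by shifting back 14:
  F -> R
  I -> U
  B -> N
Step 5: 'FIB' decrypts to 'RUN'.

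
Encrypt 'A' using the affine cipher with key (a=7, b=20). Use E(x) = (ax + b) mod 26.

Step 1: Convert 'A' to number: x = 0.
Step 2: E(0) = (7 * 0 + 20) mod 26 = 20 mod 26 = 20.
Step 3: Convert 20 back to letter: U.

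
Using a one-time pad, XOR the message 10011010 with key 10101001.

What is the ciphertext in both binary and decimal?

Step 1: Write out the XOR operation bit by bit:
  Message: 10011010
  Key:     10101001
  XOR:     00110011
Step 2: Convert to decimal: 00110011 = 51.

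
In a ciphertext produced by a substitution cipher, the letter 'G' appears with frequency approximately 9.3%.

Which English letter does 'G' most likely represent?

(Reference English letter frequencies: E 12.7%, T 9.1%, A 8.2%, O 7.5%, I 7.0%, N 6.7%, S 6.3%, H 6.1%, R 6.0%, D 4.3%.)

Step 1: The observed frequency is 9.3%.
Step 2: Compare with English frequencies:
  E: 12.7% (difference: 3.4%)
  T: 9.1% (difference: 0.2%) <-- closest
  A: 8.2% (difference: 1.1%)
  O: 7.5% (difference: 1.8%)
  I: 7.0% (difference: 2.3%)
  N: 6.7% (difference: 2.6%)
  S: 6.3% (difference: 3.0%)
  H: 6.1% (difference: 3.2%)
  R: 6.0% (difference: 3.3%)
  D: 4.3% (difference: 5.0%)
Step 3: 'G' most likely represents 'T' (frequency 9.1%).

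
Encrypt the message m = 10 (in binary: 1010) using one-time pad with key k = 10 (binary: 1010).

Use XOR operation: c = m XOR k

Step 1: Write out the XOR operation bit by bit:
  Message: 1010
  Key:     1010
  XOR:     0000
Step 2: Convert to decimal: 0000 = 0.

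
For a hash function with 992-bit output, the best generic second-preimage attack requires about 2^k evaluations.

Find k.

Step 1: The hash has a 992-bit output.
Step 2: Second-preimage resistance means: given a specific input x, it should be infeasible to find a different y with h(y) = h(x).
With a 992-bit output, a generic search for a second preimage costs about 2^992 evaluations (each trial matches the fixed target with probability 2^-992).
Step 3: Security level = 992 bits.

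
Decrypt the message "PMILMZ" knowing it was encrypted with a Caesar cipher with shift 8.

Step 1: Reverse the shift by subtracting 8 from each letter position.
  P (position 15) -> position (15-8) mod 26 = 7 -> H
  M (position 12) -> position (12-8) mod 26 = 4 -> E
  I (position 8) -> position (8-8) mod 26 = 0 -> A
  L (position 11) -> position (11-8) mod 26 = 3 -> D
  M (position 12) -> position (12-8) mod 26 = 4 -> E
  Z (position 25) -> position (25-8) mod 26 = 17 -> R
Decrypted message: HEADER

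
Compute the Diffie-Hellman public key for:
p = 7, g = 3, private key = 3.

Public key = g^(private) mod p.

Step 1: A = g^a mod p = 3^3 mod 7.
  3^1 mod 7 = 3
  3^2 mod 7 = (3 * 3) mod 7 = 2
  3^3 mod 7 = (2 * 3) mod 7 = 6
Result: A = 6.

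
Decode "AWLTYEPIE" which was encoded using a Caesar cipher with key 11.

Step 1: Reverse the shift by subtracting 11 from each letter position.
  A (position 0) -> position (0-11) mod 26 = 15 -> P
  W (position 22) -> position (22-11) mod 26 = 11 -> L
  L (position 11) -> position (11-11) mod 26 = 0 -> A
  T (position 19) -> position (19-11) mod 26 = 8 -> I
  Y (position 24) -> position (24-11) mod 26 = 13 -> N
  E (position 4) -> position (4-11) mod 26 = 19 -> T
  P (position 15) -> position (15-11) mod 26 = 4 -> E
  I (position 8) -> position (8-11) mod 26 = 23 -> X
  E (position 4) -> position (4-11) mod 26 = 19 -> T
Decrypted message: PLAINTEXT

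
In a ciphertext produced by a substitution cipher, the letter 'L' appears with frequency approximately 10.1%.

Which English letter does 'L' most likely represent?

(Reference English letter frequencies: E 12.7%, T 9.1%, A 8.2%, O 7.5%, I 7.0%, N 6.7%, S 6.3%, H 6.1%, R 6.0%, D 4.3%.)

Step 1: The observed frequency is 10.1%.
Step 2: Compare with English frequencies:
  E: 12.7% (difference: 2.6%)
  T: 9.1% (difference: 1.0%) <-- closest
  A: 8.2% (difference: 1.9%)
  O: 7.5% (difference: 2.6%)
  I: 7.0% (difference: 3.1%)
  N: 6.7% (difference: 3.4%)
  S: 6.3% (difference: 3.8%)
  H: 6.1% (difference: 4.0%)
  R: 6.0% (difference: 4.1%)
  D: 4.3% (difference: 5.8%)
Step 3: 'L' most likely represents 'T' (frequency 9.1%).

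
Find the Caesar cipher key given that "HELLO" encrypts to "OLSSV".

Step 1: Compare first letters: H (position 7) -> O (position 14).
Step 2: Shift = (14 - 7) mod 26 = 7.
The shift value is 7.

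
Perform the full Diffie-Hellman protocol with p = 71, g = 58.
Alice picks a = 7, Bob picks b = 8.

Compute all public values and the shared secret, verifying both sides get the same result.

Step 1: A = g^a mod p = 58^7 mod 71 = 5.
Step 2: B = g^b mod p = 58^8 mod 71 = 6.
Step 3: Alice computes s = B^a mod p = 6^7 mod 71 = 54.
Step 4: Bob computes s = A^b mod p = 5^8 mod 71 = 54.
Both sides agree: shared secret = 54.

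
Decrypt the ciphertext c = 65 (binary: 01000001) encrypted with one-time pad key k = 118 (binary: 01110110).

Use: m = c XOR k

Step 1: XOR ciphertext with key:
  Ciphertext: 01000001
  Key:        01110110
  XOR:        00110111
Step 2: Plaintext = 00110111 = 55 in decimal.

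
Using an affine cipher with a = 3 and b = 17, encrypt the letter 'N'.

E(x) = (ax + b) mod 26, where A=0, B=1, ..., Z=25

Step 1: Convert 'N' to number: x = 13.
Step 2: E(13) = (3 * 13 + 17) mod 26 = 56 mod 26 = 4.
Step 3: Convert 4 back to letter: E.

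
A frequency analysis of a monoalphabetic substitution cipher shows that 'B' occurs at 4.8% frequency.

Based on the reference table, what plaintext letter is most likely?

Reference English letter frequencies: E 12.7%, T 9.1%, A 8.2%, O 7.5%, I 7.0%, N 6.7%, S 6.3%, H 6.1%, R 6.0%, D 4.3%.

Step 1: The observed frequency is 4.8%.
Step 2: Compare with English frequencies:
  E: 12.7% (difference: 7.9%)
  T: 9.1% (difference: 4.3%)
  A: 8.2% (difference: 3.4%)
  O: 7.5% (difference: 2.7%)
  I: 7.0% (difference: 2.2%)
  N: 6.7% (difference: 1.9%)
  S: 6.3% (difference: 1.5%)
  H: 6.1% (difference: 1.3%)
  R: 6.0% (difference: 1.2%)
  D: 4.3% (difference: 0.5%) <-- closest
Step 3: 'B' most likely represents 'D' (frequency 4.3%).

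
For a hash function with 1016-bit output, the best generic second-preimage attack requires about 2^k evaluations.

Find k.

Step 1: The hash has a 1016-bit output.
Step 2: Second-preimage resistance means: given a specific input x, it should be infeasible to find a different y with h(y) = h(x).
With a 1016-bit output, a generic search for a second preimage costs about 2^1016 evaluations (each trial matches the fixed target with probability 2^-1016).
Step 3: Security level = 1016 bits.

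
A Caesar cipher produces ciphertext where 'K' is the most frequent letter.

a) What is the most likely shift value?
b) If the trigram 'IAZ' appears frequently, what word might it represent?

Step 1: In English, 'E' is the most frequent letter (12.7%).
Step 2: The most frequent ciphertext letter is 'K' (position 10).
Step 3: Shift = (10 - 4) mod 26 = 6.
Step 4: Decrypt 'IAZ' by shifting back 6:
  I -> C
  A -> U
  Z -> T
Step 5: 'IAZ' decrypts to 'CUT'.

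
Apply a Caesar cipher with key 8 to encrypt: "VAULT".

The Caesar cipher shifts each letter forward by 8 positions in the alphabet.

Step 1: For each letter, shift forward by 8 positions (mod 26).
  V (position 21) -> position (21+8) mod 26 = 3 -> D
  A (position 0) -> position (0+8) mod 26 = 8 -> I
  U (position 20) -> position (20+8) mod 26 = 2 -> C
  L (position 11) -> position (11+8) mod 26 = 19 -> T
  T (position 19) -> position (19+8) mod 26 = 1 -> B
Result: DICTB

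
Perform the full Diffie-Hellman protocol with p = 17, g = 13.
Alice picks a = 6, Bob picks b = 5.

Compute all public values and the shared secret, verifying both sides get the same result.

Step 1: A = g^a mod p = 13^6 mod 17 = 16.
Step 2: B = g^b mod p = 13^5 mod 17 = 13.
Step 3: Alice computes s = B^a mod p = 13^6 mod 17 = 16.
Step 4: Bob computes s = A^b mod p = 16^5 mod 17 = 16.
Both sides agree: shared secret = 16.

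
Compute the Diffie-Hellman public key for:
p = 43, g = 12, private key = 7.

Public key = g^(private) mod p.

Step 1: A = g^a mod p = 12^7 mod 43.
  12^1 mod 43 = 12
  12^2 mod 43 = (12 * 12) mod 43 = 15
  12^3 mod 43 = (15 * 12) mod 43 = 8
  12^4 mod 43 = (8 * 12) mod 43 = 10
  12^5 mod 43 = (10 * 12) mod 43 = 34
  12^6 mod 43 = (34 * 12) mod 43 = 21
  12^7 mod 43 = (21 * 12) mod 43 = 37
Result: A = 37.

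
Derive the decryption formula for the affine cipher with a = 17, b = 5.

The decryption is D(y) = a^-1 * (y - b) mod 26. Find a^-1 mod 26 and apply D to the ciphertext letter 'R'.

Step 1: Find a^-1, the modular inverse of 17 mod 26.
Step 2: We need 17 * a^-1 = 1 (mod 26).
Step 3: 17 * 23 = 391 = 15 * 26 + 1, so a^-1 = 23.
Step 4: D(y) = 23(y - 5) mod 26.
Step 5: Apply to 'R' (y = 17): D(17) = 23 * (17 - 5) mod 26 = 23 * 12 mod 26 = 16 -> 'Q'.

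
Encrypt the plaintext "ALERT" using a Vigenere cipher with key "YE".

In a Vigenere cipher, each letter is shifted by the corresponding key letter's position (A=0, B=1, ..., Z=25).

Step 1: Repeat key to match plaintext length:
  Plaintext: ALERT
  Key:       YEYEY
Step 2: Encrypt each letter:
  A(0) + Y(24) = (0+24) mod 26 = 24 = Y
  L(11) + E(4) = (11+4) mod 26 = 15 = P
  E(4) + Y(24) = (4+24) mod 26 = 2 = C
  R(17) + E(4) = (17+4) mod 26 = 21 = V
  T(19) + Y(24) = (19+24) mod 26 = 17 = R
Ciphertext: YPCVR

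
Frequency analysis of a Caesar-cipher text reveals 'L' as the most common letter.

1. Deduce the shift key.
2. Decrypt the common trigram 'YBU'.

Step 1: In English, 'E' is the most frequent letter (12.7%).
Step 2: The most frequent ciphertext letter is 'L' (position 11).
Step 3: Shift = (11 - 4) mod 26 = 7.
Step 4: Decrypt 'YBU' by shifting back 7:
  Y -> R
  B -> U
  U -> N
Step 5: 'YBU' decrypts to 'RUN'.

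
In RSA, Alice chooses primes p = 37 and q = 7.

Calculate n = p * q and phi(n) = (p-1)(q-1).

Step 1: n = p * q = 37 * 7 = 259.
Step 2: phi(n) = (p-1)(q-1) = 36 * 6 = 216.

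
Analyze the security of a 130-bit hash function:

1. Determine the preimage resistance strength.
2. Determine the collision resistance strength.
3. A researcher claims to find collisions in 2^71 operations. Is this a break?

Step 1: Preimage resistance requires brute-force of 2^130 operations.
Step 2: Collision resistance (birthday bound) = 2^(130/2) = 2^65.
Step 3: The claimed attack costs 2^71 operations.
Step 4: Since 2^71 >= 2^65, the claimed attack is no faster than the generic birthday attack, so this does not break collision resistance.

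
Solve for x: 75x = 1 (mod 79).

Step 1: We need x such that 75 * x = 1 (mod 79).
Step 2: Using the extended Euclidean algorithm or trial:
  75 * 59 = 4425 = 56 * 79 + 1.
Step 3: Since 4425 mod 79 = 1, the inverse is x = 59.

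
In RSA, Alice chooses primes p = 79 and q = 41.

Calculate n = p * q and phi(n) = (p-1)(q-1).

Step 1: n = p * q = 79 * 41 = 3239.
Step 2: phi(n) = (p-1)(q-1) = 78 * 40 = 3120.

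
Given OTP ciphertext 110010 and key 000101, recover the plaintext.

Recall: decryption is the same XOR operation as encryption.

Step 1: XOR ciphertext with key:
  Ciphertext: 110010
  Key:        000101
  XOR:        110111
Step 2: Plaintext = 110111 = 55 in decimal.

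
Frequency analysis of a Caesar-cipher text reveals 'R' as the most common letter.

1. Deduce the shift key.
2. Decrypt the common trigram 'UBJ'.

Step 1: In English, 'E' is the most frequent letter (12.7%).
Step 2: The most frequent ciphertext letter is 'R' (position 17).
Step 3: Shift = (17 - 4) mod 26 = 13.
Step 4: Decrypt 'UBJ' by shifting back 13:
  U -> H
  B -> O
  J -> W
Step 5: 'UBJ' decrypts to 'HOW'.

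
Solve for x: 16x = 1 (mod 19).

Step 1: We need x such that 16 * x = 1 (mod 19).
Step 2: Using the extended Euclidean algorithm or trial:
  16 * 6 = 96 = 5 * 19 + 1.
Step 3: Since 96 mod 19 = 1, the inverse is x = 6.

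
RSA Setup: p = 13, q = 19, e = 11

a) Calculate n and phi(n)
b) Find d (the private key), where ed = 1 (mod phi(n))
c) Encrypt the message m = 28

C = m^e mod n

Step 1: n = 13 * 19 = 247.
Step 2: phi(n) = (13-1)(19-1) = 12 * 18 = 216.
Step 3: Find d = 11^(-1) mod 216 = 59.
  Verify: 11 * 59 = 649 = 1 (mod 216).
Step 4: C = 28^11 mod 247 = 176.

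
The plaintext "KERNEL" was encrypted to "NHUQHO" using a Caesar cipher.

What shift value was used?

Step 1: Compare first letters: K (position 10) -> N (position 13).
Step 2: Shift = (13 - 10) mod 26 = 3.
The shift value is 3.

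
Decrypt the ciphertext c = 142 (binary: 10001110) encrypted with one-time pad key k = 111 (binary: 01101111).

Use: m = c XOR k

Step 1: XOR ciphertext with key:
  Ciphertext: 10001110
  Key:        01101111
  XOR:        11100001
Step 2: Plaintext = 11100001 = 225 in decimal.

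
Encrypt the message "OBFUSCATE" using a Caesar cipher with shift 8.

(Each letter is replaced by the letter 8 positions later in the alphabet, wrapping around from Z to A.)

Step 1: For each letter, shift forward by 8 positions (mod 26).
  O (position 14) -> position (14+8) mod 26 = 22 -> W
  B (position 1) -> position (1+8) mod 26 = 9 -> J
  F (position 5) -> position (5+8) mod 26 = 13 -> N
  U (position 20) -> position (20+8) mod 26 = 2 -> C
  S (position 18) -> position (18+8) mod 26 = 0 -> A
  C (position 2) -> position (2+8) mod 26 = 10 -> K
  A (position 0) -> position (0+8) mod 26 = 8 -> I
  T (position 19) -> position (19+8) mod 26 = 1 -> B
  E (position 4) -> position (4+8) mod 26 = 12 -> M
Result: WJNCAKIBM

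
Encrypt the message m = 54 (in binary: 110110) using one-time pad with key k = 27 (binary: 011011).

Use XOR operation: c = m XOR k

Step 1: Write out the XOR operation bit by bit:
  Message: 110110
  Key:     011011
  XOR:     101101
Step 2: Convert to decimal: 101101 = 45.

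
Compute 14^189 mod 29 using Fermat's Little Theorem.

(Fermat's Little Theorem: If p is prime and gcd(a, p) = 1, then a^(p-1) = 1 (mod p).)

Step 1: Since 29 is prime, by Fermat's Little Theorem: 14^28 = 1 (mod 29).
Step 2: Reduce exponent: 189 mod 28 = 21.
Step 3: So 14^189 = 14^21 (mod 29).
Step 4: 14^21 mod 29 = 17.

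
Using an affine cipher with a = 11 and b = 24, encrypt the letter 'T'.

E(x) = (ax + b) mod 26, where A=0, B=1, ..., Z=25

Step 1: Convert 'T' to number: x = 19.
Step 2: E(19) = (11 * 19 + 24) mod 26 = 233 mod 26 = 25.
Step 3: Convert 25 back to letter: Z.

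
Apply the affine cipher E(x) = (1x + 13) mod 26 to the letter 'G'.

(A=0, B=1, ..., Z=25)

Step 1: Convert 'G' to number: x = 6.
Step 2: E(6) = (1 * 6 + 13) mod 26 = 19 mod 26 = 19.
Step 3: Convert 19 back to letter: T.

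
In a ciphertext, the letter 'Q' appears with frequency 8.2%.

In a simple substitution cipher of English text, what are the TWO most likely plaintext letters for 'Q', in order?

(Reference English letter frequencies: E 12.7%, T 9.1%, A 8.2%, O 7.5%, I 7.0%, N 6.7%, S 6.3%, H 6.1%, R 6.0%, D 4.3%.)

Step 1: Observed frequency of 'Q' is 8.2%.
Step 2: Compute distances to each reference frequency and sort:
  A (8.2%): difference = 0.0% <-- BEST
  O (7.5%): difference = 0.7% <-- RUNNER-UP
  T (9.1%): difference = 0.9%
  I (7.0%): difference = 1.2%
  N (6.7%): difference = 1.5%
Step 3: Most likely is 'A' (8.2%, diff 0.0%); second most likely is 'O' (7.5%, diff 0.7%).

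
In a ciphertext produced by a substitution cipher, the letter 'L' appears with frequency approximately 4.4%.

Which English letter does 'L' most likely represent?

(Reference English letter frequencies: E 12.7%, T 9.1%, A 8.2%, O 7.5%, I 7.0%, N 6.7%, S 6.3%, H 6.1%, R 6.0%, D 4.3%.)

Step 1: The observed frequency is 4.4%.
Step 2: Compare with English frequencies:
  E: 12.7% (difference: 8.3%)
  T: 9.1% (difference: 4.7%)
  A: 8.2% (difference: 3.8%)
  O: 7.5% (difference: 3.1%)
  I: 7.0% (difference: 2.6%)
  N: 6.7% (difference: 2.3%)
  S: 6.3% (difference: 1.9%)
  H: 6.1% (difference: 1.7%)
  R: 6.0% (difference: 1.6%)
  D: 4.3% (difference: 0.1%) <-- closest
Step 3: 'L' most likely represents 'D' (frequency 4.3%).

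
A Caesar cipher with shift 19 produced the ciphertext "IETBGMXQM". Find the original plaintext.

Step 1: Reverse the shift by subtracting 19 from each letter position.
  I (position 8) -> position (8-19) mod 26 = 15 -> P
  E (position 4) -> position (4-19) mod 26 = 11 -> L
  T (position 19) -> position (19-19) mod 26 = 0 -> A
  B (position 1) -> position (1-19) mod 26 = 8 -> I
  G (position 6) -> position (6-19) mod 26 = 13 -> N
  M (position 12) -> position (12-19) mod 26 = 19 -> T
  X (position 23) -> position (23-19) mod 26 = 4 -> E
  Q (position 16) -> position (16-19) mod 26 = 23 -> X
  M (position 12) -> position (12-19) mod 26 = 19 -> T
Decrypted message: PLAINTEXT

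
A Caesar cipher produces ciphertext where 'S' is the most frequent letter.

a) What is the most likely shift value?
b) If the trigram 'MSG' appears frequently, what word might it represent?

Step 1: In English, 'E' is the most frequent letter (12.7%).
Step 2: The most frequent ciphertext letter is 'S' (position 18).
Step 3: Shift = (18 - 4) mod 26 = 14.
Step 4: Decrypt 'MSG' by shifting back 14:
  M -> Y
  S -> E
  G -> S
Step 5: 'MSG' decrypts to 'YES'.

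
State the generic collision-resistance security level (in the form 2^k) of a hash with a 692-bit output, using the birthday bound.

Step 1: The birthday paradox gives collision probability ~50% after sqrt(2^n) = 2^(n/2) hashes.
Step 2: For 692-bit output: 2^(692/2) = 2^346.
Step 3: Approximately 2^346 hash computations needed.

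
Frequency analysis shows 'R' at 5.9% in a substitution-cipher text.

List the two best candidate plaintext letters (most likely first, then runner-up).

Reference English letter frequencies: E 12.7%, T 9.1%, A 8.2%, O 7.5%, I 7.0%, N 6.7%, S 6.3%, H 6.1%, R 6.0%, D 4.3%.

Step 1: Observed frequency of 'R' is 5.9%.
Step 2: Compute distances to each reference frequency and sort:
  R (6.0%): difference = 0.1% <-- BEST
  H (6.1%): difference = 0.2% <-- RUNNER-UP
  S (6.3%): difference = 0.4%
  N (6.7%): difference = 0.8%
  I (7.0%): difference = 1.1%
Step 3: Most likely is 'R' (6.0%, diff 0.1%); second most likely is 'H' (6.1%, diff 0.2%).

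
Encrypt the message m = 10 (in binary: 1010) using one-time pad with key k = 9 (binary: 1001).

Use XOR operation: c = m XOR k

Step 1: Write out the XOR operation bit by bit:
  Message: 1010
  Key:     1001
  XOR:     0011
Step 2: Convert to decimal: 0011 = 3.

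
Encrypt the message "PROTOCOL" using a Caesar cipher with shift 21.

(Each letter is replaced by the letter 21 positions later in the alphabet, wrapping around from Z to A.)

Step 1: For each letter, shift forward by 21 positions (mod 26).
  P (position 15) -> position (15+21) mod 26 = 10 -> K
  R (position 17) -> position (17+21) mod 26 = 12 -> M
  O (position 14) -> position (14+21) mod 26 = 9 -> J
  T (position 19) -> position (19+21) mod 26 = 14 -> O
  O (position 14) -> position (14+21) mod 26 = 9 -> J
  C (position 2) -> position (2+21) mod 26 = 23 -> X
  O (position 14) -> position (14+21) mod 26 = 9 -> J
  L (position 11) -> position (11+21) mod 26 = 6 -> G
Result: KMJOJXJG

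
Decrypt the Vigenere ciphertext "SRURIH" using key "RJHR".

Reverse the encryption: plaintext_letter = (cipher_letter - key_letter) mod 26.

Step 1: Extend key: RJHRRJ
Step 2: Decrypt each letter (c - k) mod 26:
  S(18) - R(17) = (18-17) mod 26 = 1 = B
  R(17) - J(9) = (17-9) mod 26 = 8 = I
  U(20) - H(7) = (20-7) mod 26 = 13 = N
  R(17) - R(17) = (17-17) mod 26 = 0 = A
  I(8) - R(17) = (8-17) mod 26 = 17 = R
  H(7) - J(9) = (7-9) mod 26 = 24 = Y
Plaintext: BINARY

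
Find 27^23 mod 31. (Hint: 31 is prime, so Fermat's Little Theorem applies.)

Step 1: Since 31 is prime, by Fermat's Little Theorem: 27^30 = 1 (mod 31).
Step 2: Reduce exponent: 23 mod 30 = 23.
Step 3: So 27^23 = 27^23 (mod 31).
Step 4: 27^23 mod 31 = 29.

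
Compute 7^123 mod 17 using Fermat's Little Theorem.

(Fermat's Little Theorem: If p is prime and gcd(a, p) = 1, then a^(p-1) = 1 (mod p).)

Step 1: Since 17 is prime, by Fermat's Little Theorem: 7^16 = 1 (mod 17).
Step 2: Reduce exponent: 123 mod 16 = 11.
Step 3: So 7^123 = 7^11 (mod 17).
Step 4: 7^11 mod 17 = 14.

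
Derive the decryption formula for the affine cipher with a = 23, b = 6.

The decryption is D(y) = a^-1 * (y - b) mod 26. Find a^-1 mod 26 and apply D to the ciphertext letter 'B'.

Step 1: Find a^-1, the modular inverse of 23 mod 26.
Step 2: We need 23 * a^-1 = 1 (mod 26).
Step 3: 23 * 17 = 391 = 15 * 26 + 1, so a^-1 = 17.
Step 4: D(y) = 17(y - 6) mod 26.
Step 5: Apply to 'B' (y = 1): D(1) = 17 * (1 - 6) mod 26 = 17 * -5 mod 26 = 19 -> 'T'.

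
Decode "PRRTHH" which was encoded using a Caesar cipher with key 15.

Step 1: Reverse the shift by subtracting 15 from each letter position.
  P (position 15) -> position (15-15) mod 26 = 0 -> A
  R (position 17) -> position (17-15) mod 26 = 2 -> C
  R (position 17) -> position (17-15) mod 26 = 2 -> C
  T (position 19) -> position (19-15) mod 26 = 4 -> E
  H (position 7) -> position (7-15) mod 26 = 18 -> S
  H (position 7) -> position (7-15) mod 26 = 18 -> S
Decrypted message: ACCESS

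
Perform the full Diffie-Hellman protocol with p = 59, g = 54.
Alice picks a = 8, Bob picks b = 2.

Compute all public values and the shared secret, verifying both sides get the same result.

Step 1: A = g^a mod p = 54^8 mod 59 = 45.
Step 2: B = g^b mod p = 54^2 mod 59 = 25.
Step 3: Alice computes s = B^a mod p = 25^8 mod 59 = 19.
Step 4: Bob computes s = A^b mod p = 45^2 mod 59 = 19.
Both sides agree: shared secret = 19.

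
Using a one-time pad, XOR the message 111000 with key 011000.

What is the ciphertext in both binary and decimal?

Step 1: Write out the XOR operation bit by bit:
  Message: 111000
  Key:     011000
  XOR:     100000
Step 2: Convert to decimal: 100000 = 32.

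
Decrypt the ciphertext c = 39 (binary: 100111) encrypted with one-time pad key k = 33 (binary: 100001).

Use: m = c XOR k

Step 1: XOR ciphertext with key:
  Ciphertext: 100111
  Key:        100001
  XOR:        000110
Step 2: Plaintext = 000110 = 6 in decimal.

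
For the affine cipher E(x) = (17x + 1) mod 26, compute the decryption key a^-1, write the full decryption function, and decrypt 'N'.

Step 1: Find a^-1, the modular inverse of 17 mod 26.
Step 2: We need 17 * a^-1 = 1 (mod 26).
Step 3: 17 * 23 = 391 = 15 * 26 + 1, so a^-1 = 23.
Step 4: D(y) = 23(y - 1) mod 26.
Step 5: Apply to 'N' (y = 13): D(13) = 23 * (13 - 1) mod 26 = 23 * 12 mod 26 = 16 -> 'Q'.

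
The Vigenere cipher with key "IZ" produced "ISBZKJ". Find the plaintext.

Step 1: Extend key: IZIZIZ
Step 2: Decrypt each letter (c - k) mod 26:
  I(8) - I(8) = (8-8) mod 26 = 0 = A
  S(18) - Z(25) = (18-25) mod 26 = 19 = T
  B(1) - I(8) = (1-8) mod 26 = 19 = T
  Z(25) - Z(25) = (25-25) mod 26 = 0 = A
  K(10) - I(8) = (10-8) mod 26 = 2 = C
  J(9) - Z(25) = (9-25) mod 26 = 10 = K
Plaintext: ATTACK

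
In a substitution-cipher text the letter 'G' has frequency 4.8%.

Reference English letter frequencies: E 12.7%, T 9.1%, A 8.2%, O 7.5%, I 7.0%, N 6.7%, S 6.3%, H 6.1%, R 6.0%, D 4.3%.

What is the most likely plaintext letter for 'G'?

Step 1: The observed frequency is 4.8%.
Step 2: Compare with English frequencies:
  E: 12.7% (difference: 7.9%)
  T: 9.1% (difference: 4.3%)
  A: 8.2% (difference: 3.4%)
  O: 7.5% (difference: 2.7%)
  I: 7.0% (difference: 2.2%)
  N: 6.7% (difference: 1.9%)
  S: 6.3% (difference: 1.5%)
  H: 6.1% (difference: 1.3%)
  R: 6.0% (difference: 1.2%)
  D: 4.3% (difference: 0.5%) <-- closest
Step 3: 'G' most likely represents 'D' (frequency 4.3%).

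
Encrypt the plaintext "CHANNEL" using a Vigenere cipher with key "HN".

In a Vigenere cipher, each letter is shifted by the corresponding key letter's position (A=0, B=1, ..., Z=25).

Step 1: Repeat key to match plaintext length:
  Plaintext: CHANNEL
  Key:       HNHNHNH
Step 2: Encrypt each letter:
  C(2) + H(7) = (2+7) mod 26 = 9 = J
  H(7) + N(13) = (7+13) mod 26 = 20 = U
  A(0) + H(7) = (0+7) mod 26 = 7 = H
  N(13) + N(13) = (13+13) mod 26 = 0 = A
  N(13) + H(7) = (13+7) mod 26 = 20 = U
  E(4) + N(13) = (4+13) mod 26 = 17 = R
  L(11) + H(7) = (11+7) mod 26 = 18 = S
Ciphertext: JUHAURS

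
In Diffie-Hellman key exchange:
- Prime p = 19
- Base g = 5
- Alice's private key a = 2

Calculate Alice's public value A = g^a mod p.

Step 1: A = g^a mod p = 5^2 mod 19.
  5^1 mod 19 = 5
  5^2 mod 19 = (5 * 5) mod 19 = 6
Result: A = 6.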